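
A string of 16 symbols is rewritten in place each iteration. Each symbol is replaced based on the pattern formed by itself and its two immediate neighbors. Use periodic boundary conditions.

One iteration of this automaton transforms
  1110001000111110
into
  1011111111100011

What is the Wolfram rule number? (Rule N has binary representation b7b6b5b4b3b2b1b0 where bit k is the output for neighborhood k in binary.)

127

position 1: 111 → 0  (bit 7 = 0)
position 2: 110 → 1  (bit 6 = 1)
position 15: 101 → 1  (bit 5 = 1)
position 3: 100 → 1  (bit 4 = 1)
position 0: 011 → 1  (bit 3 = 1)
position 6: 010 → 1  (bit 2 = 1)
position 5: 001 → 1  (bit 1 = 1)
position 4: 000 → 1  (bit 0 = 1)
bits b7..b0 = 01111111 = 127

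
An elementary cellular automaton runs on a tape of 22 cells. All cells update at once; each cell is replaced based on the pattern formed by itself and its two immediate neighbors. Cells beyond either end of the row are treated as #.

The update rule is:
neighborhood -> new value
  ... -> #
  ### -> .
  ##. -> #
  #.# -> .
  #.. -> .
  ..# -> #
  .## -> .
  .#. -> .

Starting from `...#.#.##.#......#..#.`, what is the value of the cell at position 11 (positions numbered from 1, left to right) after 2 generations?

#

generation 1: .##.....#...#####..#..
generation 2: ..#.####..##....#.#..#
position 11 holds #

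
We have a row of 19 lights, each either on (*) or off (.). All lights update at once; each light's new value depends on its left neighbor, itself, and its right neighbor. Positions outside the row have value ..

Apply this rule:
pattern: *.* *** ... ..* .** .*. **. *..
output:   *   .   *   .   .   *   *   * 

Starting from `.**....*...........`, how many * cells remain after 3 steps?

..****.************
*....**...........*
****..***********.*
count of *: 16

16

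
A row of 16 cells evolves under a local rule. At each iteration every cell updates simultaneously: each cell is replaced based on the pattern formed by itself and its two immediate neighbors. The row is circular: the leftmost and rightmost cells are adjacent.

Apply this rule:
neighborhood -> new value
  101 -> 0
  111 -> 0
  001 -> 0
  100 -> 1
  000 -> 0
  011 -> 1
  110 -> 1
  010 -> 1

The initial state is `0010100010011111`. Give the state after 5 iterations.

iteration 1: 1010110011010001
iteration 2: 1010111011011001
iteration 3: 1010101011011101
iteration 4: 1010101011010101
iteration 5: 1010101011010101

1010101011010101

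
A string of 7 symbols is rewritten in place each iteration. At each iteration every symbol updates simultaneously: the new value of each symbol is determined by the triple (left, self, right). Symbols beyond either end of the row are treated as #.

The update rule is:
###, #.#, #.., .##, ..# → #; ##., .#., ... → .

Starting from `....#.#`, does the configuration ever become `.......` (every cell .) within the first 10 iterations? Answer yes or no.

no

#..#.##
.##.###
##.####
#.#####
.######
#######
#######  (fixed point — unchanged through iteration 10)
iteration 10 is #######, still not uniform .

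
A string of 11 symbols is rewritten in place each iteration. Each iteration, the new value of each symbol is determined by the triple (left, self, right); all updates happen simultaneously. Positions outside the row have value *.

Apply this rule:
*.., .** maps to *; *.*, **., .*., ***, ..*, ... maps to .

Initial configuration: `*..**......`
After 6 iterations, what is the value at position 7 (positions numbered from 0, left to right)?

.

.*.*.*.....
......*....
*......*...
.*......*..
..*......*.
*..*.......
position 7 holds .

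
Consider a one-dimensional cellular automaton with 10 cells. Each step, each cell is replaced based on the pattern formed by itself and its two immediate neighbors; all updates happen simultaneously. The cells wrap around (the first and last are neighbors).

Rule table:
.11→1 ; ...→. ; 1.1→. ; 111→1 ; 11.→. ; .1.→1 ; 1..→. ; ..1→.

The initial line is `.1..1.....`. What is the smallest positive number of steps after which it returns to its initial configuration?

step 1: .1..1.....

1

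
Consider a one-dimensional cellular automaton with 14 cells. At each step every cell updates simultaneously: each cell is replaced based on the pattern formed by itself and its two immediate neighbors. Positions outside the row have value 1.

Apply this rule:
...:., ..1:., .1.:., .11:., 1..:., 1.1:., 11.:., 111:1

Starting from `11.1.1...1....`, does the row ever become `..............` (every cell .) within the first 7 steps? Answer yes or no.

1.............
..............
all cells are . at step 2

yes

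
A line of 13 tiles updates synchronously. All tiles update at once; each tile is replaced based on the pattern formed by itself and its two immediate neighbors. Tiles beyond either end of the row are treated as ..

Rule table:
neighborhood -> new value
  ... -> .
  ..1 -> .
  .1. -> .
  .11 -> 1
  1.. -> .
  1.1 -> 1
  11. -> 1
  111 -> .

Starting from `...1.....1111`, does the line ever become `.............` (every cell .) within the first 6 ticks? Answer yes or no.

yes

tick 1: .........1..1
tick 2: .............
all cells are . at tick 2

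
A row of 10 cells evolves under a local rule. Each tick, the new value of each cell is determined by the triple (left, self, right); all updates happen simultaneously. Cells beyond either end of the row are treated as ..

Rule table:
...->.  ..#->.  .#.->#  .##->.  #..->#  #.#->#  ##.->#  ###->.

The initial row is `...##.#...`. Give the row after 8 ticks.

....####..
.......##.
........##
.........#
.........#  (fixed point — unchanged through tick 8)

.........#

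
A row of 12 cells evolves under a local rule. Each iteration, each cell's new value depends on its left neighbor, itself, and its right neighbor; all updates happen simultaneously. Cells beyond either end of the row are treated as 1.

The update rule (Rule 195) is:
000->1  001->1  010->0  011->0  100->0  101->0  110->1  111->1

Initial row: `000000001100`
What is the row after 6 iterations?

001100110000

011111110101
001111110000
010111110111
000011110011
011101110101
001100110000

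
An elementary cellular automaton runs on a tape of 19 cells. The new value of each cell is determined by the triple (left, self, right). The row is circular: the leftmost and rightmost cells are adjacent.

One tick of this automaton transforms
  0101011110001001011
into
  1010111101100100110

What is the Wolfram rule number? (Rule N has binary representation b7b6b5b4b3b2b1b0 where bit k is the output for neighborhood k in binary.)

position 6: 111 → 1  (bit 7 = 1)
position 8: 110 → 0  (bit 6 = 0)
position 0: 101 → 1  (bit 5 = 1)
position 9: 100 → 1  (bit 4 = 1)
position 5: 011 → 1  (bit 3 = 1)
position 1: 010 → 0  (bit 2 = 0)
position 11: 001 → 0  (bit 1 = 0)
position 10: 000 → 1  (bit 0 = 1)
bits b7..b0 = 10111001 = 185

185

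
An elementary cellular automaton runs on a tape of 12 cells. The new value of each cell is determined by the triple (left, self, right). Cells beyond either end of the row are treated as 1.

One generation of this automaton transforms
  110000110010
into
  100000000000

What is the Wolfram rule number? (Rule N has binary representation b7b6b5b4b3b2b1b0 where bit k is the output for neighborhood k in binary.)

position 0: 111 → 1  (bit 7 = 1)
position 1: 110 → 0  (bit 6 = 0)
position 11: 101 → 0  (bit 5 = 0)
position 2: 100 → 0  (bit 4 = 0)
position 6: 011 → 0  (bit 3 = 0)
position 10: 010 → 0  (bit 2 = 0)
position 5: 001 → 0  (bit 1 = 0)
position 3: 000 → 0  (bit 0 = 0)
bits b7..b0 = 10000000 = 128

128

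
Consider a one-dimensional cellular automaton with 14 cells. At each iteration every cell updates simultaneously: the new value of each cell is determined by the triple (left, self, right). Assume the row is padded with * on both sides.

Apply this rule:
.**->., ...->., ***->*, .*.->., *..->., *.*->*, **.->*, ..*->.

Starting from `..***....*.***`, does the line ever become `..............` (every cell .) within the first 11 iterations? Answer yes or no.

yes

iteration 1: ...**.....*.**
iteration 2: ....*......*.*
iteration 3: ............*.
iteration 4: .............*
iteration 5: ..............
all cells are . at iteration 5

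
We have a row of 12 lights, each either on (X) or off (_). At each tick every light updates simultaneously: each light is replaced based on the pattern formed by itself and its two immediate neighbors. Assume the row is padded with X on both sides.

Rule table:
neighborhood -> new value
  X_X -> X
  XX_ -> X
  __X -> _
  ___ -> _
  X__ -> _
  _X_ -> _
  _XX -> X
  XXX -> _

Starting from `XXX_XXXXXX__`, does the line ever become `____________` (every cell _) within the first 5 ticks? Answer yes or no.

__XXX____X__
__X_X_______
___X________
____________
all cells are _ at tick 4

yes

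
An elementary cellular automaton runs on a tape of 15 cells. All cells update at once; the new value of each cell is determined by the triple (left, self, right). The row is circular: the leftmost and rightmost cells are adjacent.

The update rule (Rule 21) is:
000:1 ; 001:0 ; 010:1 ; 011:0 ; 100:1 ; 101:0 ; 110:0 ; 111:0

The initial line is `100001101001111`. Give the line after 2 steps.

000011100011111

011100001100000
000011100011111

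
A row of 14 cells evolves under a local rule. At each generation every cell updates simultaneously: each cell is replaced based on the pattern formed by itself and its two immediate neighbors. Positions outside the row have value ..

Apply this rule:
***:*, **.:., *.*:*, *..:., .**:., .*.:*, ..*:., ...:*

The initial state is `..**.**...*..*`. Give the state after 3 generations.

generation 1: *...*...*.*..*
generation 2: *.*.*.*.***..*
generation 3: ********.*...*

********.*...*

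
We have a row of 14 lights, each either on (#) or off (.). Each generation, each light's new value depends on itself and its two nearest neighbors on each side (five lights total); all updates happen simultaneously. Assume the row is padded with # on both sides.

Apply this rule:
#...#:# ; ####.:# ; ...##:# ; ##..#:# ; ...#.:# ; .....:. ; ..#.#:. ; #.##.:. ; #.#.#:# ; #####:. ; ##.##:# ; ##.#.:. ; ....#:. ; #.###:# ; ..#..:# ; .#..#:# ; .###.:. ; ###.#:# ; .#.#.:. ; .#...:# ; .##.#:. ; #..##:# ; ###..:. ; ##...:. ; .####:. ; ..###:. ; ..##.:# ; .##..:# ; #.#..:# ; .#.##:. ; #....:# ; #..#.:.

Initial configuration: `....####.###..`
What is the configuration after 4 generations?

.#.##.###.#...

.#.#..####..##
.#.###..#.##..
.#.#..#....###
.#.##.###.#...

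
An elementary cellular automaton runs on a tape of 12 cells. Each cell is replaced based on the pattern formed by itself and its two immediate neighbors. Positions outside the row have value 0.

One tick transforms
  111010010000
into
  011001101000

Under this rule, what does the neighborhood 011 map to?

At position 0 the neighborhood is 011; the next row has 0 there.

0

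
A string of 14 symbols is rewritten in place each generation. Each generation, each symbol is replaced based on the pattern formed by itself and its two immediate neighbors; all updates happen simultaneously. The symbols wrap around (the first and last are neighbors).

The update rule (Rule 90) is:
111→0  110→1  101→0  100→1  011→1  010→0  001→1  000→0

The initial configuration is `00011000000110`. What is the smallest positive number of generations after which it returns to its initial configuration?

14

00111100001111
11100110011001
00111111111111
11100000000001
00110000000011
11111000000111
00001100001100
00011110011110
00110011110011
11111110011111
00000011110000
00000110011000
00001111111100
00011000000110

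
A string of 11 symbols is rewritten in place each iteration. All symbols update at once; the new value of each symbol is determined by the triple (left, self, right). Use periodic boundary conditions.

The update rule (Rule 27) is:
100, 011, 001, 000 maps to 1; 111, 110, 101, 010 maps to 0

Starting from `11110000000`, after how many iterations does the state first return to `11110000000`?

iteration 1: 10001111111
iteration 2: 01111000000
iteration 3: 11000111111
iteration 4: 00111100000
iteration 5: 11100011111
iteration 6: 00011110000
iteration 7: 11110001111
iteration 8: 00001111000
iteration 9: 11111000111
iteration 10: 00000111100
iteration 11: 11111100011
iteration 12: 00000011110
iteration 13: 11111110001
iteration 14: 00000001111
iteration 15: 11111111000
iteration 16: 10000000111
iteration 17: 01111111100
iteration 18: 11000000011
iteration 19: 00111111110
iteration 20: 11100000001
iteration 21: 00011111111
iteration 22: 11110000000

22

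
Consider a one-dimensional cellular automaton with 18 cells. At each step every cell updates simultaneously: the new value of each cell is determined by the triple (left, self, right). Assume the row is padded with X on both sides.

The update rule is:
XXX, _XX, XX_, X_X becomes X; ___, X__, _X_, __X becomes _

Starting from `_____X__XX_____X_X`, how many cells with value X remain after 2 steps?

________XX______XX
________XX______XX
count of X: 4

4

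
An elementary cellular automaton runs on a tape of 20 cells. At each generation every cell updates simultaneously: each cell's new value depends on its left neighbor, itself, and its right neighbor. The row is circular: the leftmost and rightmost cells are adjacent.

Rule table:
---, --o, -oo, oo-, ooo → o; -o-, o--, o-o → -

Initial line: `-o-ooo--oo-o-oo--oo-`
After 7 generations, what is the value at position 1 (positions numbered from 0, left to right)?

o

o--ooo-ooo---oo-ooo-
--oooo-ooo-oooo-ooo-
oooooo-ooo-oooo-ooo-
oooooo-ooo-oooo-ooo-  (fixed point — unchanged through generation 7)
position 1 holds o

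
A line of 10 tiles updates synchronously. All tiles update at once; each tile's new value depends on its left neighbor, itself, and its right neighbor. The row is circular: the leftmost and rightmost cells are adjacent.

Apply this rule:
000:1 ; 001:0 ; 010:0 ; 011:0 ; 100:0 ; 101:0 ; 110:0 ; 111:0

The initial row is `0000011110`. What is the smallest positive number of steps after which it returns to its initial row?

2

step 1: 1111000000
step 2: 0000011110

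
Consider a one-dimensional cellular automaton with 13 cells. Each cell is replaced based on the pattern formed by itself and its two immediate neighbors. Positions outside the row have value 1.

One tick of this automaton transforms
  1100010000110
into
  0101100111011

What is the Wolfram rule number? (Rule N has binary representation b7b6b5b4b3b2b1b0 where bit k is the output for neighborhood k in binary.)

position 0: 111 → 0  (bit 7 = 0)
position 1: 110 → 1  (bit 6 = 1)
position 12: 101 → 1  (bit 5 = 1)
position 2: 100 → 0  (bit 4 = 0)
position 10: 011 → 0  (bit 3 = 0)
position 5: 010 → 0  (bit 2 = 0)
position 4: 001 → 1  (bit 1 = 1)
position 3: 000 → 1  (bit 0 = 1)
bits b7..b0 = 01100011 = 99

99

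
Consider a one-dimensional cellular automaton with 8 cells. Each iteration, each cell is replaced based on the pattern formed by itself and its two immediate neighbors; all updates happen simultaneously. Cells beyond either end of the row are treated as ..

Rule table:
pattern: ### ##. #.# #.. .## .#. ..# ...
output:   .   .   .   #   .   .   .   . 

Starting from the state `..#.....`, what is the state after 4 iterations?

......#.

...#....
....#...
.....#..
......#.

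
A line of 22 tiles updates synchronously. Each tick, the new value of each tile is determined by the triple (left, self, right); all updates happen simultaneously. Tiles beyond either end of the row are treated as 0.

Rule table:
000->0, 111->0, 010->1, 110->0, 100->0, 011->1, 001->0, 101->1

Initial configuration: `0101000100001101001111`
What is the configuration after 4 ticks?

0111000100001011001000
0100000100001110001000
0100000100001000001000
0100000100001000001000

0100000100001000001000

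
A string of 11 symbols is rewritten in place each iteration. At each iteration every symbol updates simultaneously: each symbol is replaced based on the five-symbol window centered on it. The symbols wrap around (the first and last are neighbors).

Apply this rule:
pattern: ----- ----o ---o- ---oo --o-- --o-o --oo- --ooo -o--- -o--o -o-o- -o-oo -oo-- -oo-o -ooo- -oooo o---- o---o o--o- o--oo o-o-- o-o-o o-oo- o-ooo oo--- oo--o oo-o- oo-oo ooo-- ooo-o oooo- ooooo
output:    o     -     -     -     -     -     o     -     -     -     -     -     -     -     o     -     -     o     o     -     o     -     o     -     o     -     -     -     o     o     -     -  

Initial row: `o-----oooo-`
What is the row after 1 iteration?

o--o-----o-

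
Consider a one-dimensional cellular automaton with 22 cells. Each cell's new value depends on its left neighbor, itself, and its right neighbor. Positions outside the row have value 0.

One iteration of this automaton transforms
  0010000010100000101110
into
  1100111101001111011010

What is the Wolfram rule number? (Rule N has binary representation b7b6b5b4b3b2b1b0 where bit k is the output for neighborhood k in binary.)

107

position 19: 111 → 0  (bit 7 = 0)
position 20: 110 → 1  (bit 6 = 1)
position 9: 101 → 1  (bit 5 = 1)
position 3: 100 → 0  (bit 4 = 0)
position 18: 011 → 1  (bit 3 = 1)
position 2: 010 → 0  (bit 2 = 0)
position 1: 001 → 1  (bit 1 = 1)
position 0: 000 → 1  (bit 0 = 1)
bits b7..b0 = 01101011 = 107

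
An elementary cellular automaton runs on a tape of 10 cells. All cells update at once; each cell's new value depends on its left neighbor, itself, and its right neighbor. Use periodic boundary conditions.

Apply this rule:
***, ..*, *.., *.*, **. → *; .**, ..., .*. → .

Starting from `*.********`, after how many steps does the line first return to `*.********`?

**.*******
***.******
****.*****
*****.****
******.***
*******.**
********.*
*********.
.*********
*.********

10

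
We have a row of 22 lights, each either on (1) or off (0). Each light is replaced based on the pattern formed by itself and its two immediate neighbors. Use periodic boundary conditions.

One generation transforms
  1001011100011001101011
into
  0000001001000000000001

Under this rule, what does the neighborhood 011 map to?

0

At position 5 the neighborhood is 011; the next row has 0 there.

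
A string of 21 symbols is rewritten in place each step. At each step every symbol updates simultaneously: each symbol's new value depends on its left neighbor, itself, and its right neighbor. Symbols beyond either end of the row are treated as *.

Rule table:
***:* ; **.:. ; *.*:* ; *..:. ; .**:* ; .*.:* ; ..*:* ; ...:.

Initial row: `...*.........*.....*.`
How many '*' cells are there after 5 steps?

9

step 1: ..**........**....***
step 2: .**........**....****
step 3: **........**....*****
step 4: *........**....******
step 5: ........**....*******
count of *: 9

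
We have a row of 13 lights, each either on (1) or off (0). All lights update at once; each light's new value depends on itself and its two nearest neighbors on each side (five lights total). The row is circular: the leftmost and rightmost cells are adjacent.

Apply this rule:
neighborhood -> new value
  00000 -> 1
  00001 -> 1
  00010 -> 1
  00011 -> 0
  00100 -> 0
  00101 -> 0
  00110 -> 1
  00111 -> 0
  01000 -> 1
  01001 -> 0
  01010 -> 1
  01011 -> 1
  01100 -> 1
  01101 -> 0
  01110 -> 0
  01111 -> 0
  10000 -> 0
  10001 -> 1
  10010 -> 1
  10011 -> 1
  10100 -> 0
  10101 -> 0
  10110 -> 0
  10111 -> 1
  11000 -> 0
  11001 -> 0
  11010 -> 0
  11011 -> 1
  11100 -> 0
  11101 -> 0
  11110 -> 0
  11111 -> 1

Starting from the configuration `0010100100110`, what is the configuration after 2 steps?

0000010010001

step 1: 1101001001110
step 2: 0000010010001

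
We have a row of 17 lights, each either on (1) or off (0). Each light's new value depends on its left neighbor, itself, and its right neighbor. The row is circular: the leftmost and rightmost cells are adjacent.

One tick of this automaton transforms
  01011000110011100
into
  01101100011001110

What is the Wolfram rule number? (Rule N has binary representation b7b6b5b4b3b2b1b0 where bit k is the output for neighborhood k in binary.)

position 13: 111 → 1  (bit 7 = 1)
position 4: 110 → 1  (bit 6 = 1)
position 2: 101 → 1  (bit 5 = 1)
position 5: 100 → 1  (bit 4 = 1)
position 3: 011 → 0  (bit 3 = 0)
position 1: 010 → 1  (bit 2 = 1)
position 0: 001 → 0  (bit 1 = 0)
position 6: 000 → 0  (bit 0 = 0)
bits b7..b0 = 11110100 = 244

244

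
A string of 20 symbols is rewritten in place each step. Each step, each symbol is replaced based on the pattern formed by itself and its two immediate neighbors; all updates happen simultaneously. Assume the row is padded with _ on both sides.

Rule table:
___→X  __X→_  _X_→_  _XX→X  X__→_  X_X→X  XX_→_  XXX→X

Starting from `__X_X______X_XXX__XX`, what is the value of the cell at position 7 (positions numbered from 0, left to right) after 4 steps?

X__X__XXXX__XXX___X_
______XXX___XX__X___
XXXXX_XX__X_X_____XX
XXXX_XX____X__XXX_X_
position 7 holds _

_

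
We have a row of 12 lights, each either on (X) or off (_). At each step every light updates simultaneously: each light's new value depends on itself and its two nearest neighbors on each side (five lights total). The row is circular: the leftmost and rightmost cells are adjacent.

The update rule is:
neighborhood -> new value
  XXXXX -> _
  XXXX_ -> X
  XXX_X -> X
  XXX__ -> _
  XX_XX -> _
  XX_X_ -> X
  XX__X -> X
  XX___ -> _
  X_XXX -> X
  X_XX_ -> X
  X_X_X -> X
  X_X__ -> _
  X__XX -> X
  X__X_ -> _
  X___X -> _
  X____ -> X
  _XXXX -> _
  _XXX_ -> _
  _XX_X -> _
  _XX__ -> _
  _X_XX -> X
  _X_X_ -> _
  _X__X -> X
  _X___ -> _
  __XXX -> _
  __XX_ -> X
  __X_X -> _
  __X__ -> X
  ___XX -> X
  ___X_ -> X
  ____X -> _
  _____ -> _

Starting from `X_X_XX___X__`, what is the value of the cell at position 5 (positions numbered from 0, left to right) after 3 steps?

step 1: __XXX___XXX_
step 2: _X_____X____
step 3: XX_X__XX_X__
position 5 holds _

_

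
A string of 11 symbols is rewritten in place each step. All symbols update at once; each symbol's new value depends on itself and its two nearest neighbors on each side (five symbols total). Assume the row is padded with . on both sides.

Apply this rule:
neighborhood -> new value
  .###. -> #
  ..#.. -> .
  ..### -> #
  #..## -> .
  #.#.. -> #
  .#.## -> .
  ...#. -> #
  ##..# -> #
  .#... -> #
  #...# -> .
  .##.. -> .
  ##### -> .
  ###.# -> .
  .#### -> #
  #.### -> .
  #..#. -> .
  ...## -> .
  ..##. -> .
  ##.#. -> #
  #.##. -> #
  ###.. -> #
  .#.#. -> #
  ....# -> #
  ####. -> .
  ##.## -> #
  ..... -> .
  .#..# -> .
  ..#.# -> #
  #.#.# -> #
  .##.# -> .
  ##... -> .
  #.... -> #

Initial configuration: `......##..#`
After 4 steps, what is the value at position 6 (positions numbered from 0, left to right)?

step 1: ....#...#..
step 2: ..##.#.#.##
step 3: #...####.#.
step 4: .#..##..###
position 6 holds .

.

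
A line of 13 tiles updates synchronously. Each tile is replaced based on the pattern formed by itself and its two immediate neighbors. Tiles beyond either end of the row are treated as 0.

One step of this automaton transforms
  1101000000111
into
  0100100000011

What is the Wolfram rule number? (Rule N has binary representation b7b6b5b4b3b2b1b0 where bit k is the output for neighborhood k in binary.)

position 11: 111 → 1  (bit 7 = 1)
position 1: 110 → 1  (bit 6 = 1)
position 2: 101 → 0  (bit 5 = 0)
position 4: 100 → 1  (bit 4 = 1)
position 0: 011 → 0  (bit 3 = 0)
position 3: 010 → 0  (bit 2 = 0)
position 9: 001 → 0  (bit 1 = 0)
position 5: 000 → 0  (bit 0 = 0)
bits b7..b0 = 11010000 = 208

208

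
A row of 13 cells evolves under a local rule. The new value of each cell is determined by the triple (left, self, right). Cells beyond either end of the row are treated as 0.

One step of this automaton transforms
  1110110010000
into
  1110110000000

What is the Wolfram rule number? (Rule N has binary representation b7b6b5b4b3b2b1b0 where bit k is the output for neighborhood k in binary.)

position 1: 111 → 1  (bit 7 = 1)
position 2: 110 → 1  (bit 6 = 1)
position 3: 101 → 0  (bit 5 = 0)
position 6: 100 → 0  (bit 4 = 0)
position 0: 011 → 1  (bit 3 = 1)
position 8: 010 → 0  (bit 2 = 0)
position 7: 001 → 0  (bit 1 = 0)
position 10: 000 → 0  (bit 0 = 0)
bits b7..b0 = 11001000 = 200

200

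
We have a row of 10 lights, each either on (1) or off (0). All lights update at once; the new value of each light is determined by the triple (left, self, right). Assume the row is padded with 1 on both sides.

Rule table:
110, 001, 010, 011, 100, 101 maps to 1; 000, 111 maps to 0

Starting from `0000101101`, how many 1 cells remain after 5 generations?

1001111111
1111000000
0001100001
1011110011
1110011110
count of 1: 7

7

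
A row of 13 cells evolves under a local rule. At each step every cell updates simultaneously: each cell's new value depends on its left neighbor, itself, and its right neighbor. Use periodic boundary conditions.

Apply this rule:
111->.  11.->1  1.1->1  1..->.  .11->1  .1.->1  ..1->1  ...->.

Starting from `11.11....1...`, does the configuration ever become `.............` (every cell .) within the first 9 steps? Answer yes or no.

no

step 1: 11111...11..1
step 2: ....1..111.11
step 3: ...11.11.1111
step 4: ..11111111..1
step 5: .11......1.11
step 6: 111.....11111
step 7: ..1....11....
step 8: .11...111....
step 9: 111..11.1....
step 9 is 111..11.1...., still not uniform .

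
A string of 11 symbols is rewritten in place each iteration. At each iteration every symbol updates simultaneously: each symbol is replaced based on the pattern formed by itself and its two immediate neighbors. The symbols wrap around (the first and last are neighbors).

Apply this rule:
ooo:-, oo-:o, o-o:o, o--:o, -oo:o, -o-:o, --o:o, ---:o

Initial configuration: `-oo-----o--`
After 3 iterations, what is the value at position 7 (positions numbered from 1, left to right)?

ooooooooooo
-----------
ooooooooooo
position 7 holds o

o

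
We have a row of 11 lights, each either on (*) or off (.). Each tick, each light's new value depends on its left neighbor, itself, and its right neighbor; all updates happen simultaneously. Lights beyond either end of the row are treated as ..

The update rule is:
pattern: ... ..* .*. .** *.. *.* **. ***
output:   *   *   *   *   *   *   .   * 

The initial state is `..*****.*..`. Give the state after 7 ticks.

tick 1: ******.****
tick 2: *****.****.
tick 3: ****.****.*
tick 4: ***.****.**
tick 5: **.****.**.
tick 6: *.****.**.*
tick 7: *****.**.**

*****.**.**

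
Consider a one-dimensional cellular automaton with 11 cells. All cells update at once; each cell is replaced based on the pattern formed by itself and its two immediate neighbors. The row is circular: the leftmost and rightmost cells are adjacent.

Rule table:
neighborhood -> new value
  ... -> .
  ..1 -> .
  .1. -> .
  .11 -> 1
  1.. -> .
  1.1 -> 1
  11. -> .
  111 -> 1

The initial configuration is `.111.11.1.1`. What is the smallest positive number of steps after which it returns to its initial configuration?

step 1: 111.11.1.1.
step 2: 11.11.1.1.1
step 3: 1.11.1.1.11
step 4: .11.1.1.111
step 5: 11.1.1.111.
step 6: 1.1.1.111.1
step 7: .1.1.111.11
step 8: 1.1.111.11.
step 9: .1.111.11.1
step 10: 1.111.11.1.
step 11: .111.11.1.1

11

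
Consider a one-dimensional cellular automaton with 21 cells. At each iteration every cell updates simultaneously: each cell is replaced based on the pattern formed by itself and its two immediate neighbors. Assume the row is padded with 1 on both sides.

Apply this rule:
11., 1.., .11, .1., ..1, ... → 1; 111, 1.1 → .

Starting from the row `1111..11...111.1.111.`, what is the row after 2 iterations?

...111111111.1.1.1.1.
1111.......1.1.1.1.1.

1111.......1.1.1.1.1.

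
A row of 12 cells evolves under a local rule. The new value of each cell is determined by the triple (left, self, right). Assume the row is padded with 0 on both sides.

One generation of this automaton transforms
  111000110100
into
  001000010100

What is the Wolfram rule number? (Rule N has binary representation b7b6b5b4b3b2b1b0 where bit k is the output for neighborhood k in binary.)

position 1: 111 → 0  (bit 7 = 0)
position 2: 110 → 1  (bit 6 = 1)
position 8: 101 → 0  (bit 5 = 0)
position 3: 100 → 0  (bit 4 = 0)
position 0: 011 → 0  (bit 3 = 0)
position 9: 010 → 1  (bit 2 = 1)
position 5: 001 → 0  (bit 1 = 0)
position 4: 000 → 0  (bit 0 = 0)
bits b7..b0 = 01000100 = 68

68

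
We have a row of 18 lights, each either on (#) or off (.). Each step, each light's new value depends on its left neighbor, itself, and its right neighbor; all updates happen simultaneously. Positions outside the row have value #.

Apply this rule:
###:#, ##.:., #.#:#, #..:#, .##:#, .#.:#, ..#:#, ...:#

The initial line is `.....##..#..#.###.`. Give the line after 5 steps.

##.#########.#####

######.#########.#
#####.#########.##
####.#########.###
###.#########.####
##.#########.#####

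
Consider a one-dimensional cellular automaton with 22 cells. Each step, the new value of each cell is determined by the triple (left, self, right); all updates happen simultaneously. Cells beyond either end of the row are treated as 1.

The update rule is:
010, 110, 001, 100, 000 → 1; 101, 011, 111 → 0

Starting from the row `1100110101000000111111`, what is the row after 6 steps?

0001000000000111111111

0111010101111111000000
0001010100000001111111
1111010111111110000000
0001010000000011111111
1111011111111100000000
0001000000000111111111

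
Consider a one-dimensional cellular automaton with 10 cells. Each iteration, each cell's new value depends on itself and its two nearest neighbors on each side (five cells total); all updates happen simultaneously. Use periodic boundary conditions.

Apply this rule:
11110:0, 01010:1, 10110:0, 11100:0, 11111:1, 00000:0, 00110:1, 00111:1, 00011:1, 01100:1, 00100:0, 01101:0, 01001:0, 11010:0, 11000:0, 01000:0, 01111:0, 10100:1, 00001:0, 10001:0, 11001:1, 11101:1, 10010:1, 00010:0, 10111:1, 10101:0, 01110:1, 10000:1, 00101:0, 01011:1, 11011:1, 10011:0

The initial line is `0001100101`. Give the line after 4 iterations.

1000110100

0011111011
1010101101
0001010010
1000110100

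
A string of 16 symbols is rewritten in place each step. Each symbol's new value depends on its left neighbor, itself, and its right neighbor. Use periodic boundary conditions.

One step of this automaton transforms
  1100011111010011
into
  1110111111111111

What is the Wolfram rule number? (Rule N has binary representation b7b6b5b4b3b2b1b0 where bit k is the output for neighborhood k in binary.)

position 0: 111 → 1  (bit 7 = 1)
position 1: 110 → 1  (bit 6 = 1)
position 10: 101 → 1  (bit 5 = 1)
position 2: 100 → 1  (bit 4 = 1)
position 5: 011 → 1  (bit 3 = 1)
position 11: 010 → 1  (bit 2 = 1)
position 4: 001 → 1  (bit 1 = 1)
position 3: 000 → 0  (bit 0 = 0)
bits b7..b0 = 11111110 = 254

254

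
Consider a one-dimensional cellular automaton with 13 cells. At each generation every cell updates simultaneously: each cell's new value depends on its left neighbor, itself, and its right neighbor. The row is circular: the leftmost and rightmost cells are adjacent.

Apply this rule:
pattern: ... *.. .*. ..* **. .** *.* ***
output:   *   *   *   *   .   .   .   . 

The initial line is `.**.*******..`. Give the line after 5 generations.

*..........**

*..........**
.**********..
*..........**  (repeats generation 1; period 2)
generation 5: *..........**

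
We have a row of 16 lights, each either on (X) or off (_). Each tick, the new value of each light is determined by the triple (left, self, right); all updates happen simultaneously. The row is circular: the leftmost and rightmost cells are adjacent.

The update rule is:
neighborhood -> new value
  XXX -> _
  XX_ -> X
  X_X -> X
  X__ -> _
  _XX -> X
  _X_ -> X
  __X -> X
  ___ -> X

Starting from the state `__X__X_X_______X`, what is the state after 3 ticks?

_XX_XXXX_XXXXXXX
XXXXX__XXX_____X
____X_XX_X_XXXXX

____X_XX_X_XXXXX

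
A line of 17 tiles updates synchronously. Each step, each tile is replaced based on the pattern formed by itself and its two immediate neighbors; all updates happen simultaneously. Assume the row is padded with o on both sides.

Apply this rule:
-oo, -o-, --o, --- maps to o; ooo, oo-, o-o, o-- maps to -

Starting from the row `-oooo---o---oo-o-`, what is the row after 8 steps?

-o----ooo-ooo--o-
-o-oooo---o---oo-
-o-o----ooo-ooo--
-o-o-oooo---o---o
-o-o-o----ooo-ooo
-o-o-o-oooo---o--
-o-o-o-o----ooo-o
-o-o-o-o-oooo---o

-o-o-o-o-oooo---o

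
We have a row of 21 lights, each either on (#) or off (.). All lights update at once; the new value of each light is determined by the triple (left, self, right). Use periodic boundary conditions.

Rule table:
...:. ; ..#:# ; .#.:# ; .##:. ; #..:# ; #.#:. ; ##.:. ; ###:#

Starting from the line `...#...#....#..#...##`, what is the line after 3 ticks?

.####.##.....##.##.##

tick 1: #.###.###..######.#..
tick 2: #..#...#.##.####..###
tick 3: .####.##.....##.##.##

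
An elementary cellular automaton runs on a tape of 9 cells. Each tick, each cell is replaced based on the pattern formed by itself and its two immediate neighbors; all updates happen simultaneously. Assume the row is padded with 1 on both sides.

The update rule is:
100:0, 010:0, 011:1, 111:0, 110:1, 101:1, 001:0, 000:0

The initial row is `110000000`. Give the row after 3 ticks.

tick 1: 010000000
tick 2: 100000000
tick 3: 100000000

100000000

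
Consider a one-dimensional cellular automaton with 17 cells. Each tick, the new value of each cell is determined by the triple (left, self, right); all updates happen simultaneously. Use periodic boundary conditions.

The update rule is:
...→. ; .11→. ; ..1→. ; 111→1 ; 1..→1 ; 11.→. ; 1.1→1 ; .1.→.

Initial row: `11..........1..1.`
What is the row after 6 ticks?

.1..1..1.........

..1..........1..1
1..1..........1..
.1..1..........1.
..1..1..........1
1..1..1..........
.1..1..1.........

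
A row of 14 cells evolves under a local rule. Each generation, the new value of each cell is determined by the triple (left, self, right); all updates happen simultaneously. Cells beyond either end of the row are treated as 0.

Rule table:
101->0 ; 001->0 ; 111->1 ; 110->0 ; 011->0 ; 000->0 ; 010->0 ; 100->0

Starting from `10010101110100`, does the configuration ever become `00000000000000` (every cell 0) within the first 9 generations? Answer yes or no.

yes

00000000100000
00000000000000
all cells are 0 at generation 2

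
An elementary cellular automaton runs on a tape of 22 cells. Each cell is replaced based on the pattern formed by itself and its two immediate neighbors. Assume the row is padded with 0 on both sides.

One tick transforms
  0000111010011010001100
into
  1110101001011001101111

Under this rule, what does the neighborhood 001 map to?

At position 3 the neighborhood is 001; the next row has 0 there.

0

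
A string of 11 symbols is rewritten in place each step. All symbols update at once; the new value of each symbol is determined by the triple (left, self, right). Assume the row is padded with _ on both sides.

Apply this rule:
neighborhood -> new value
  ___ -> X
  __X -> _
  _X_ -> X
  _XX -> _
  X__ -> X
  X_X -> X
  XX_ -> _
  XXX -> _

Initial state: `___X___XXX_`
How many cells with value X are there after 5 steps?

5

XX_XXX____X
__X___XXX_X
X_XXX____XX
XX___XXX___
__XX____XXX
count of X: 5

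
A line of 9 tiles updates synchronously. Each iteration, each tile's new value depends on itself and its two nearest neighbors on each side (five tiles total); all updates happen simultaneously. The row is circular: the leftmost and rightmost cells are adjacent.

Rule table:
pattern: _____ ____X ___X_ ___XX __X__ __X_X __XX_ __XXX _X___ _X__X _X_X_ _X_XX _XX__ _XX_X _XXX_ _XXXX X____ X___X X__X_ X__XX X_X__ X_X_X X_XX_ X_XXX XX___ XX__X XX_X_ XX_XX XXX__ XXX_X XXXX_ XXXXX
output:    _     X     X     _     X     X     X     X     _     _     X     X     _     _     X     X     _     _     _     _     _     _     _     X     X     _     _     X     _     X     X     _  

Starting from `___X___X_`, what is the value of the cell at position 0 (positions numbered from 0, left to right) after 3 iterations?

_

_XXX__XX_
_XX___X__
_X_X_XX__
position 0 holds _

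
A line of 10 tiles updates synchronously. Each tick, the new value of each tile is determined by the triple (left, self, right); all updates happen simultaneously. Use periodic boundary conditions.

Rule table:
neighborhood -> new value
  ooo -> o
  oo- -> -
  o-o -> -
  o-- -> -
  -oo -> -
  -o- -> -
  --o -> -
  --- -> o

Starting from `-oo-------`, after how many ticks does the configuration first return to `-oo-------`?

6

----oooooo
-oo--oooo-
------oo--
ooooo----o
oooo--oo--
-oo-------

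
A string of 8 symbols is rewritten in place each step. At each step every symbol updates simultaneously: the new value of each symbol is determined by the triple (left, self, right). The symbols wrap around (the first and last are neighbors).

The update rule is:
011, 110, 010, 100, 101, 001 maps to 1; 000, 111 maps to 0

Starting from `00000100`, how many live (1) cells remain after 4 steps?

00001110
00011011
10111111
11100000
count of 1: 3

3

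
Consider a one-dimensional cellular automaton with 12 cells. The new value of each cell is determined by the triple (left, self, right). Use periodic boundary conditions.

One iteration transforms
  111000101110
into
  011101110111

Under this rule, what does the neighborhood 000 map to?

At position 4 the neighborhood is 000; the next row has 0 there.

0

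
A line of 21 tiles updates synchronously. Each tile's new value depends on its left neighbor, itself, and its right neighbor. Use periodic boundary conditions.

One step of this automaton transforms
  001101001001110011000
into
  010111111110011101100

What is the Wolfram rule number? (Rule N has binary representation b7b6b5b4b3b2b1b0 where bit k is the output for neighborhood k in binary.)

118

position 12: 111 → 0  (bit 7 = 0)
position 3: 110 → 1  (bit 6 = 1)
position 4: 101 → 1  (bit 5 = 1)
position 6: 100 → 1  (bit 4 = 1)
position 2: 011 → 0  (bit 3 = 0)
position 5: 010 → 1  (bit 2 = 1)
position 1: 001 → 1  (bit 1 = 1)
position 0: 000 → 0  (bit 0 = 0)
bits b7..b0 = 01110110 = 118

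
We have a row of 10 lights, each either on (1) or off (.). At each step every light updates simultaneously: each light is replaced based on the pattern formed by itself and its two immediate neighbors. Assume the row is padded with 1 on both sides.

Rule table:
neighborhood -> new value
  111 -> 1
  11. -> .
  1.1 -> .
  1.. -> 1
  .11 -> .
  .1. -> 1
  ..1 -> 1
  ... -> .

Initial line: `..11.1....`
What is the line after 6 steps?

11...11..1
1.1.1..11.
..1.111...
111..1.1.1
11.111.1..
1...1..111

1...1..111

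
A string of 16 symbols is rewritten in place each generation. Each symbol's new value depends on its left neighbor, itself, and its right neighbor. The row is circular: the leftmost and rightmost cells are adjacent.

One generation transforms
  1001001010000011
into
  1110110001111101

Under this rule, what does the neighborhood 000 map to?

1

At position 10 the neighborhood is 000; the next row has 1 there.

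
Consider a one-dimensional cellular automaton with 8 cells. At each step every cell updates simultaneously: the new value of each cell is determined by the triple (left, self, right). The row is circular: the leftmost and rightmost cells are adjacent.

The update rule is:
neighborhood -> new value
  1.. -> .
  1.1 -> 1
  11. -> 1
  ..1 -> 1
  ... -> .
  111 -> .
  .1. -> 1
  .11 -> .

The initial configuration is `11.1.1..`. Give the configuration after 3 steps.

1...1...

step 1: .11111.1
step 2: 1....111
step 3: 1...1...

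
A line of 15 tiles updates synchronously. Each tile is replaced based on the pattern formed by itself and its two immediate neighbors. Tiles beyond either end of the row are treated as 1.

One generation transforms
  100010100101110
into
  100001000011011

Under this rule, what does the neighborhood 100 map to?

At position 1 the neighborhood is 100; the next row has 0 there.

0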